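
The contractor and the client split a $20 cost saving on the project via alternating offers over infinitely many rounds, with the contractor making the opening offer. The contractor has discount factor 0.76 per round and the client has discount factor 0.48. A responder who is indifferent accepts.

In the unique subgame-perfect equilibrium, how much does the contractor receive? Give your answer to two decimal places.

In a stationary SPE each proposer offers the other exactly their discounted continuation value.
If the contractor keeps x when proposing and the client keeps y when proposing, then x = 20 − 0.48y and y = 20 − 0.76x.
Solving: x = 20(1 − 0.48) / (1 − 0.76·0.48) = 10.4 / 0.6352 ≈ 16.3728.
The client gets 20 − 16.3728 ≈ 3.6272.

16.37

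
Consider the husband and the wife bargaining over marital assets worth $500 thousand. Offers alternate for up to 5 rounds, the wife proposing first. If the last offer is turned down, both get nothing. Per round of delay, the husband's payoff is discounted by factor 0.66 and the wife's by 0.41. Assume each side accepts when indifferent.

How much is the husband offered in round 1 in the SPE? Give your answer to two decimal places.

247.39

Round 5 (the wife proposes): rejection yields 0 for the husband; the wife offers 0 and keeps 500.
Round 4 (the husband proposes): the wife can get 500 next round, worth 0.41 × 500 = 205 now; the husband offers that and keeps 295.
Round 3 (the wife proposes): the husband can get 295 next round, worth 0.66 × 295 = 194.7 now; the wife offers that and keeps 305.3.
Round 2 (the husband proposes): the wife can get 305.3 next round, worth 0.41 × 305.3 = 125.173 now, so the husband offers 125.173, keeping 374.827.
Round 1 (the wife proposes): the husband can get 374.827 next round, worth 0.66 × 374.827 = 247.38582 now. The wife offers 247.38582 and keeps 500 − 247.38582 = 252.61418.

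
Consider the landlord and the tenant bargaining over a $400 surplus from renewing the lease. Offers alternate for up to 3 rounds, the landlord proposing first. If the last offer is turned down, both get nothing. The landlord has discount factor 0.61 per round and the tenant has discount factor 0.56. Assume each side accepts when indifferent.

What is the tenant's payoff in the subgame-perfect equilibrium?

87.36

Round 3 (the landlord proposes): the tenant will accept anything ≥ 0, so the landlord offers 0 and keeps 400.
Round 2 (the tenant proposes): the landlord can get 400 next round, worth 0.61 × 400 = 244 now, so the tenant offers 244, keeping 156.
Round 1 (the landlord proposes): the tenant can get 156 next round, worth 0.56 × 156 = 87.36 now. The landlord offers 87.36 and keeps 400 − 87.36 = 312.64.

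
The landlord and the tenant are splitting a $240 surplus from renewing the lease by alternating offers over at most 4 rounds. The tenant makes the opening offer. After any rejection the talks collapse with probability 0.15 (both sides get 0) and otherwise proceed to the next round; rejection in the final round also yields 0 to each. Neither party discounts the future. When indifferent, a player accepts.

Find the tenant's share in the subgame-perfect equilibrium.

Round 4 (the landlord proposes): rejection yields 0 for the tenant; the landlord offers 0 and keeps 240.
Round 3 (the tenant proposes): rejecting gives the landlord an expected 0.85 × 240 = 204. The tenant offers 204 and keeps 240 − 204 = 36.
Round 2 (the landlord proposes): rejecting gives the tenant an expected 0.85 × 36 = 30.6; the landlord offers that and keeps 209.4.
Round 1 (the tenant proposes): rejecting gives the landlord an expected 0.85 × 209.4 = 177.99, so the tenant offers 177.99, keeping 62.01.

62.01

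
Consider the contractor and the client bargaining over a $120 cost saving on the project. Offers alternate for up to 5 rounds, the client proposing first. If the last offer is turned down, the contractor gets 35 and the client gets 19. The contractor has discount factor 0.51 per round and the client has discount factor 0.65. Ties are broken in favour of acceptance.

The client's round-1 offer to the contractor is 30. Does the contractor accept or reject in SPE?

Reject

Round 5 (the client proposes): the contractor gets 35 if talks fail, so the client offers 35 and keeps 85.
Round 4 (the contractor proposes): the client can get 85 next round, worth 0.65 × 85 = 55.25 now, so the contractor offers 55.25, keeping 64.75.
Round 3 (the client proposes): the contractor can get 64.75 next round, worth 0.51 × 64.75 = 33.0225 now. The client offers 33.0225 and keeps 120 − 33.0225 = 86.9775.
Round 2 (the contractor proposes): the client can get 86.9775 next round, worth 0.65 × 86.9775 = 56.535375 now; the contractor offers that and keeps 63.464625.
So by rejecting in round 1, the contractor gets 63.464625 next round, worth 0.51 × 63.464625 = 32.36695875 now.
Offer 30 < 32.36695875, so the contractor rejects.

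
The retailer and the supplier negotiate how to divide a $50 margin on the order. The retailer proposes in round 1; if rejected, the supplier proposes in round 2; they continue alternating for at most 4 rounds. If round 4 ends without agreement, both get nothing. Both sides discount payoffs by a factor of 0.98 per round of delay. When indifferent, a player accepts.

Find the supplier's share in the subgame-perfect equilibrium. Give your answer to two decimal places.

48.04

Solve by backward induction from round 4.
Round 4 (the supplier proposes): the retailer will accept anything ≥ 0, so the supplier offers 0 and keeps 50.
Round 3 (the retailer proposes): the supplier can get 50 next round, worth 0.98 × 50 = 49 now; the retailer offers that and keeps 1.
Round 2 (the supplier proposes): the retailer can get 1 next round, worth 0.98 × 1 = 0.98 now; the supplier offers that and keeps 49.02.
Round 1 (the retailer proposes): the supplier can get 49.02 next round, worth 0.98 × 49.02 = 48.0396 now, so the retailer offers 48.0396, keeping 1.9604.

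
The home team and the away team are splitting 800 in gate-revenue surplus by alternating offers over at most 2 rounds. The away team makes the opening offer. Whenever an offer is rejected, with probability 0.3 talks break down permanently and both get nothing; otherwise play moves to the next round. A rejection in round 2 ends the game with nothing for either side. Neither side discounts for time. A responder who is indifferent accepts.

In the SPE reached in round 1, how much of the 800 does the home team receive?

By backward induction:
Round 2 (the home team proposes): the away team will accept anything ≥ 0, so the home team offers 0 and keeps 800.
Round 1 (the away team proposes): rejecting gives the home team an expected 0.7 × 800 = 560; the away team offers that and keeps 240.

560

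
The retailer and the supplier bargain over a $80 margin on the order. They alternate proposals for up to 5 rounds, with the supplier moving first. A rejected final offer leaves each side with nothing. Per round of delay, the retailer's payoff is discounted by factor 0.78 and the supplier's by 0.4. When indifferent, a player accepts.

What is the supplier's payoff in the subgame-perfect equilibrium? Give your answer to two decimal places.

Round 5 (the supplier proposes): the retailer will accept anything ≥ 0, so the supplier offers 0 and keeps 80.
Round 4 (the retailer proposes): the supplier can get 80 next round, worth 0.4 × 80 = 32 now, so the retailer offers 32, keeping 48.
Round 3 (the supplier proposes): the retailer can get 48 next round, worth 0.78 × 48 = 37.44 now, so the supplier offers 37.44, keeping 42.56.
Round 2 (the retailer proposes): the supplier can get 42.56 next round, worth 0.4 × 42.56 = 17.024 now. The retailer offers 17.024 and keeps 80 − 17.024 = 62.976.
Round 1 (the supplier proposes): the retailer can get 62.976 next round, worth 0.78 × 62.976 = 49.12128 now. The supplier offers 49.12128 and keeps 80 − 49.12128 = 30.87872.

30.88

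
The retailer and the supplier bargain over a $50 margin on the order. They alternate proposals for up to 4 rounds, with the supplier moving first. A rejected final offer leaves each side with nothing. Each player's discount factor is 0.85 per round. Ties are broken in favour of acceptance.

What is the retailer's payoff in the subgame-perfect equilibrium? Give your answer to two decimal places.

37.08

Round 4 (the retailer proposes): rejection yields 0 for the supplier; the retailer offers 0 and keeps 50.
Round 3 (the supplier proposes): the retailer can get 50 next round, worth 0.85 × 50 = 42.5 now. The supplier offers 42.5 and keeps 50 − 42.5 = 7.5.
Round 2 (the retailer proposes): the supplier can get 7.5 next round, worth 0.85 × 7.5 = 6.375 now; the retailer offers that and keeps 43.625.
Round 1 (the supplier proposes): the retailer can get 43.625 next round, worth 0.85 × 43.625 = 37.08125 now. The supplier offers 37.08125 and keeps 50 − 37.08125 = 12.91875.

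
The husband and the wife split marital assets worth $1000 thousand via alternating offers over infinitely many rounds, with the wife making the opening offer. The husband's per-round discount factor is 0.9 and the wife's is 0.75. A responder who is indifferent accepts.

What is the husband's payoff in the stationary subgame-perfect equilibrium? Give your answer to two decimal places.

692.31

Let x be the wife's share when the wife proposes and y be the husband's share when the husband proposes.
The husband accepts iff offered ≥ 0.9·y, so x = 1000 − 0.9y. Symmetrically y = 1000 − 0.75x.
Substituting: x = 1000 − 0.9(1000 − 0.75x), giving x(1 − 0.75·0.9) = 1000(1 − 0.9).
So x = 1000 × 0.1 / 0.325 ≈ 307.6923, and the husband receives 1000 − x ≈ 692.3077.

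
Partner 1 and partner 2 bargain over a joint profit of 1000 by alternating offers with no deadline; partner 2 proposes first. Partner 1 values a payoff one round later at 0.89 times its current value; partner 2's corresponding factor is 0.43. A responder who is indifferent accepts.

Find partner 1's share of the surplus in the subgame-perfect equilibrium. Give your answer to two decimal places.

In a stationary SPE each proposer offers the other exactly their discounted continuation value.
If partner 2 keeps x when proposing and partner 1 keeps y when proposing, then x = 1000 − 0.89y and y = 1000 − 0.43x.
Solving: x = 1000(1 − 0.89) / (1 − 0.43·0.89) = 110 / 0.6173 ≈ 178.1954.
Partner 1 gets 1000 − 178.1954 ≈ 821.8046.

821.80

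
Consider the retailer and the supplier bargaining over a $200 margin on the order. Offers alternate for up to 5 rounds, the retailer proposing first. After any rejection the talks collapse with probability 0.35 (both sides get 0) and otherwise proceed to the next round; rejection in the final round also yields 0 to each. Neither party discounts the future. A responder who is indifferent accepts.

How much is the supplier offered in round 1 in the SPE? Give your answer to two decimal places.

Round 5 (the retailer proposes): the supplier will accept anything ≥ 0, so the retailer offers 0 and keeps 200.
Round 4 (the supplier proposes): rejecting gives the retailer an expected 0.65 × 200 = 130; the supplier offers that and keeps 70.
Round 3 (the retailer proposes): rejecting gives the supplier an expected 0.65 × 70 = 45.5; the retailer offers that and keeps 154.5.
Round 2 (the supplier proposes): rejecting gives the retailer an expected 0.65 × 154.5 = 100.425, so the supplier offers 100.425, keeping 99.575.
Round 1 (the retailer proposes): rejecting gives the supplier an expected 0.65 × 99.575 = 64.72375. The retailer offers 64.72375 and keeps 200 − 64.72375 = 135.27625.

64.72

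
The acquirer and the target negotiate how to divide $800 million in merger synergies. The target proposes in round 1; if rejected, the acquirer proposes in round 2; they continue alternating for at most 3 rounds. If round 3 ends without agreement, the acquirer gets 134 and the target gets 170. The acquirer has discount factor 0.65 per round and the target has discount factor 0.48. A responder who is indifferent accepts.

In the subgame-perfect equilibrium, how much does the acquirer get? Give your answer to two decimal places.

312.21

Round 3 (the target proposes): the acquirer gets 134 if talks fail, so the target offers 134 and keeps 666.
Round 2 (the acquirer proposes): the target can get 666 next round, worth 0.48 × 666 = 319.68 now, so the acquirer offers 319.68, keeping 480.32.
Round 1 (the target proposes): the acquirer can get 480.32 next round, worth 0.65 × 480.32 = 312.208 now. The target offers 312.208 and keeps 800 − 312.208 = 487.792.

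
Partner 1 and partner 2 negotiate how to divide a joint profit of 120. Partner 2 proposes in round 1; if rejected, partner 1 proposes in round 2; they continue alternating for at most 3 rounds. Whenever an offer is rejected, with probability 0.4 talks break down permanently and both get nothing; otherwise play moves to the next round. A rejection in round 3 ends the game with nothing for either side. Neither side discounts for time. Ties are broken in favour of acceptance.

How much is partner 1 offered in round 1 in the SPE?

28.8

By backward induction:
Round 3 (partner 2 proposes): rejection yields 0 for partner 1; partner 2 offers 0 and keeps 120.
Round 2 (partner 1 proposes): rejecting gives partner 2 an expected 0.6 × 120 = 72; partner 1 offers that and keeps 48.
Round 1 (partner 2 proposes): rejecting gives partner 1 an expected 0.6 × 48 = 28.8. Partner 2 offers 28.8 and keeps 120 − 28.8 = 91.2.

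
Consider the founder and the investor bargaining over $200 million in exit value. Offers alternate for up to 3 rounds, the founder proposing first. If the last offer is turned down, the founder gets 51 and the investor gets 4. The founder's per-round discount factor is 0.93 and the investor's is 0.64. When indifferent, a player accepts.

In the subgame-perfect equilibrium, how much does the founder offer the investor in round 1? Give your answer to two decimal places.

11.34

Round 3 (the founder proposes): the investor gets 4 if talks fail, so the founder offers 4 and keeps 196.
Round 2 (the investor proposes): the founder can get 196 next round, worth 0.93 × 196 = 182.28 now. The investor offers 182.28 and keeps 200 − 182.28 = 17.72.
Round 1 (the founder proposes): the investor can get 17.72 next round, worth 0.64 × 17.72 = 11.3408 now; the founder offers that and keeps 188.6592.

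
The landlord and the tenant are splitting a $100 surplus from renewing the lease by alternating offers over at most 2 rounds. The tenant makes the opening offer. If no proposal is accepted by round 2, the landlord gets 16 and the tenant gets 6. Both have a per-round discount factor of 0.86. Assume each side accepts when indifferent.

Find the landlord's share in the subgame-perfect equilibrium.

Round 2 (the landlord proposes): the tenant gets 6 if talks fail, so the landlord offers 6 and keeps 94.
Round 1 (the tenant proposes): the landlord can get 94 next round, worth 0.86 × 94 = 80.84 now, so the tenant offers 80.84, keeping 19.16.

80.84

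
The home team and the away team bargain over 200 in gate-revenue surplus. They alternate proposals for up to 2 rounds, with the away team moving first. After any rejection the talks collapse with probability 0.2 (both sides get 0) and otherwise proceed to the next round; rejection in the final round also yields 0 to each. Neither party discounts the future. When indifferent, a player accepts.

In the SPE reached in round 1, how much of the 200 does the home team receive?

By backward induction:
Round 2 (the home team proposes): rejection yields 0 for the away team; the home team offers 0 and keeps 200.
Round 1 (the away team proposes): rejecting gives the home team an expected 0.8 × 200 = 160. The away team offers 160 and keeps 200 − 160 = 40.

160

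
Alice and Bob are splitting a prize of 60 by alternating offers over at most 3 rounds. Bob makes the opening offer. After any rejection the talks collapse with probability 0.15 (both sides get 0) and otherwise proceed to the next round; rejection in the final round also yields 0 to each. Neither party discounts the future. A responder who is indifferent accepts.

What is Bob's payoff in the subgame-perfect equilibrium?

By backward induction:
Round 3 (Bob proposes): Alice will accept anything ≥ 0, so Bob offers 0 and keeps 60.
Round 2 (Alice proposes): rejecting gives Bob an expected 0.85 × 60 = 51, so Alice offers 51, keeping 9.
Round 1 (Bob proposes): rejecting gives Alice an expected 0.85 × 9 = 7.65, so Bob offers 7.65, keeping 52.35.

52.35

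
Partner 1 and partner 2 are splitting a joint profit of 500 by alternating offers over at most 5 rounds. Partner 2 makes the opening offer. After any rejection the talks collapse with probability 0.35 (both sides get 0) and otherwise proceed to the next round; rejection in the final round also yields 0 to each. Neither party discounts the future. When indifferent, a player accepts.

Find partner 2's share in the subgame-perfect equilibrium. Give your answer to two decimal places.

338.19

Round 5 (partner 2 proposes): rejection yields 0 for partner 1; partner 2 offers 0 and keeps 500.
Round 4 (partner 1 proposes): rejecting gives partner 2 an expected 0.65 × 500 = 325, so partner 1 offers 325, keeping 175.
Round 3 (partner 2 proposes): rejecting gives partner 1 an expected 0.65 × 175 = 113.75; partner 2 offers that and keeps 386.25.
Round 2 (partner 1 proposes): rejecting gives partner 2 an expected 0.65 × 386.25 = 251.0625, so partner 1 offers 251.0625, keeping 248.9375.
Round 1 (partner 2 proposes): rejecting gives partner 1 an expected 0.65 × 248.9375 = 161.809375. Partner 2 offers 161.809375 and keeps 500 − 161.809375 = 338.190625.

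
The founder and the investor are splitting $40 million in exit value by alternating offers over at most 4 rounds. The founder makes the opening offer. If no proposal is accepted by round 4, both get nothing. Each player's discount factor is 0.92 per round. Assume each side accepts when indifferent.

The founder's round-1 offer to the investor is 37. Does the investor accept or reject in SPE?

Round 4 (the investor proposes): rejection yields 0 for the founder; the investor offers 0 and keeps 40.
Round 3 (the founder proposes): the investor can get 40 next round, worth 0.92 × 40 = 36.8 now; the founder offers that and keeps 3.2.
Round 2 (the investor proposes): the founder can get 3.2 next round, worth 0.92 × 3.2 = 2.944 now. The investor offers 2.944 and keeps 40 − 2.944 = 37.056.
So by rejecting in round 1, the investor gets 37.056 next round, worth 0.92 × 37.056 = 34.09152 now.
Offer 37 ≥ 34.09152, so the investor accepts.

Accept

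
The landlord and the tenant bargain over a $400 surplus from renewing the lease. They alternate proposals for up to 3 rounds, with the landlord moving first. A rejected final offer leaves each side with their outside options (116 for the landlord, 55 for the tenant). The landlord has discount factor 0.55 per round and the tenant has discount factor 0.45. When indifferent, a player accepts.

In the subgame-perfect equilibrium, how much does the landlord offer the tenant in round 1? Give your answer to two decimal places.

94.61

Round 3 (the landlord proposes): the tenant gets 55 if talks fail, so the landlord offers 55 and keeps 345.
Round 2 (the tenant proposes): the landlord can get 345 next round, worth 0.55 × 345 = 189.75 now. The tenant offers 189.75 and keeps 400 − 189.75 = 210.25.
Round 1 (the landlord proposes): the tenant can get 210.25 next round, worth 0.45 × 210.25 = 94.6125 now; the landlord offers that and keeps 305.3875.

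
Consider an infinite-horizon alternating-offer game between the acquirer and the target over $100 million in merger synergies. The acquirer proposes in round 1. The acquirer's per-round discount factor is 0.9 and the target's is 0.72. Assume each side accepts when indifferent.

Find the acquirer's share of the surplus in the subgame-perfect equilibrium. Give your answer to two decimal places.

79.55

When the acquirer proposes, the target accepts any offer worth at least 0.72 times what the target would get by proposing next round; and vice versa.
This gives x = 100 − 0.72y and y = 100 − 0.9x, where x and y are each side's share when it proposes.
Hence (1 − 0.72·0.9)x = 100(1 − 0.72), i.e. 0.352·x = 28.
x ≈ 79.5455; the target's share is 100 − x ≈ 20.4545.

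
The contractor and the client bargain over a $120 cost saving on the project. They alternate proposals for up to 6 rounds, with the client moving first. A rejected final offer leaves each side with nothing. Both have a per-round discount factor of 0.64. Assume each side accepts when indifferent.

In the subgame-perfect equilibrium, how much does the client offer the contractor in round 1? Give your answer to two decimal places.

Round 6 (the contractor proposes): rejection yields 0 for the client; the contractor offers 0 and keeps 120.
Round 5 (the client proposes): the contractor can get 120 next round, worth 0.64 × 120 = 76.8 now; the client offers that and keeps 43.2.
Round 4 (the contractor proposes): the client can get 43.2 next round, worth 0.64 × 43.2 = 27.648 now. The contractor offers 27.648 and keeps 120 − 27.648 = 92.352.
Round 3 (the client proposes): the contractor can get 92.352 next round, worth 0.64 × 92.352 = 59.10528 now. The client offers 59.10528 and keeps 120 − 59.10528 = 60.89472.
Round 2 (the contractor proposes): the client can get 60.89472 next round, worth 0.64 × 60.89472 = 38.9726208 now, so the contractor offers 38.9726208, keeping 81.0273792.
Round 1 (the client proposes): the contractor can get 81.0273792 next round, worth 0.64 × 81.0273792 = 51.857522688 now, so the client offers 51.857522688, keeping 68.142477312.

51.86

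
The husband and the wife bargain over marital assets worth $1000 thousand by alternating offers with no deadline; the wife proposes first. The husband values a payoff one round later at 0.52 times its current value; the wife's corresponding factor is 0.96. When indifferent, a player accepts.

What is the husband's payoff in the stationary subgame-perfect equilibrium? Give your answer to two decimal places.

41.53

Let x be the wife's share when the wife proposes and y be the husband's share when the husband proposes.
The husband accepts iff offered ≥ 0.52·y, so x = 1000 − 0.52y. Symmetrically y = 1000 − 0.96x.
Substituting: x = 1000 − 0.52(1000 − 0.96x), giving x(1 − 0.96·0.52) = 1000(1 − 0.52).
So x = 1000 × 0.48 / 0.5008 ≈ 958.4665, and the husband receives 1000 − x ≈ 41.5335.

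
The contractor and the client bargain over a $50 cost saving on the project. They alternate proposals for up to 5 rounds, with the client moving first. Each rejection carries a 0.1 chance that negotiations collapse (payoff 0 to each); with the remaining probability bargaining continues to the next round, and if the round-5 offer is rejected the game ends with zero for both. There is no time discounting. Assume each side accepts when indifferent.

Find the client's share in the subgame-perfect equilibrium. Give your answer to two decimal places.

41.86

By backward induction:
Round 5 (the client proposes): rejection yields 0 for the contractor; the client offers 0 and keeps 50.
Round 4 (the contractor proposes): rejecting gives the client an expected 0.9 × 50 = 45, so the contractor offers 45, keeping 5.
Round 3 (the client proposes): rejecting gives the contractor an expected 0.9 × 5 = 4.5. The client offers 4.5 and keeps 50 − 4.5 = 45.5.
Round 2 (the contractor proposes): rejecting gives the client an expected 0.9 × 45.5 = 40.95, so the contractor offers 40.95, keeping 9.05.
Round 1 (the client proposes): rejecting gives the contractor an expected 0.9 × 9.05 = 8.145, so the client offers 8.145, keeping 41.855.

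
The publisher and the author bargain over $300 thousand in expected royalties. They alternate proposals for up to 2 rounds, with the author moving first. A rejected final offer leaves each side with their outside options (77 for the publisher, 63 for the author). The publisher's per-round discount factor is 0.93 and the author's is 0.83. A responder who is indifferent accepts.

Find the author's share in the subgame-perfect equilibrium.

79.59

Round 2 (the publisher proposes): the author gets 63 if talks fail, so the publisher offers 63 and keeps 237.
Round 1 (the author proposes): the publisher can get 237 next round, worth 0.93 × 237 = 220.41 now, so the author offers 220.41, keeping 79.59.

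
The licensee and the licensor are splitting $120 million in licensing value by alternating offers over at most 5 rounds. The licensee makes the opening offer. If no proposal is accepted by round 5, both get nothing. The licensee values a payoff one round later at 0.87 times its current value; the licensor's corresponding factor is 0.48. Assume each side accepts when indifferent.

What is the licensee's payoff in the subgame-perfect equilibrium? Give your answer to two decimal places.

Round 5 (the licensee proposes): the licensor will accept anything ≥ 0, so the licensee offers 0 and keeps 120.
Round 4 (the licensor proposes): the licensee can get 120 next round, worth 0.87 × 120 = 104.4 now, so the licensor offers 104.4, keeping 15.6.
Round 3 (the licensee proposes): the licensor can get 15.6 next round, worth 0.48 × 15.6 = 7.488 now, so the licensee offers 7.488, keeping 112.512.
Round 2 (the licensor proposes): the licensee can get 112.512 next round, worth 0.87 × 112.512 = 97.88544 now, so the licensor offers 97.88544, keeping 22.11456.
Round 1 (the licensee proposes): the licensor can get 22.11456 next round, worth 0.48 × 22.11456 = 10.6149888 now. The licensee offers 10.6149888 and keeps 120 − 10.6149888 = 109.3850112.

109.39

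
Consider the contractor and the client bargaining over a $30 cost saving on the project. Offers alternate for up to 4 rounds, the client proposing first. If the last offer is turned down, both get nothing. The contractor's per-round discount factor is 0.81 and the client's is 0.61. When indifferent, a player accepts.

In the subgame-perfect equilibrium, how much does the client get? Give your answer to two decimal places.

8.52

Round 4 (the contractor proposes): the client will accept anything ≥ 0, so the contractor offers 0 and keeps 30.
Round 3 (the client proposes): the contractor can get 30 next round, worth 0.81 × 30 = 24.3 now; the client offers that and keeps 5.7.
Round 2 (the contractor proposes): the client can get 5.7 next round, worth 0.61 × 5.7 = 3.477 now, so the contractor offers 3.477, keeping 26.523.
Round 1 (the client proposes): the contractor can get 26.523 next round, worth 0.81 × 26.523 = 21.48363 now; the client offers that and keeps 8.51637.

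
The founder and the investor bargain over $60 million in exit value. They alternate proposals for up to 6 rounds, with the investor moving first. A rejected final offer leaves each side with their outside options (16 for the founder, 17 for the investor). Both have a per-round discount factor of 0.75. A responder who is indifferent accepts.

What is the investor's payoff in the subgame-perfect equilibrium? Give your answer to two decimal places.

32.22

Round 6 (the founder proposes): the investor gets 17 if talks fail, so the founder offers 17 and keeps 43.
Round 5 (the investor proposes): the founder can get 43 next round, worth 0.75 × 43 = 32.25 now. The investor offers 32.25 and keeps 60 − 32.25 = 27.75.
Round 4 (the founder proposes): the investor can get 27.75 next round, worth 0.75 × 27.75 = 20.8125 now. The founder offers 20.8125 and keeps 60 − 20.8125 = 39.1875.
Round 3 (the investor proposes): the founder can get 39.1875 next round, worth 0.75 × 39.1875 = 29.390625 now, so the investor offers 29.390625, keeping 30.609375.
Round 2 (the founder proposes): the investor can get 30.609375 next round, worth 0.75 × 30.609375 = 22.95703125 now; the founder offers that and keeps 37.04296875.
Round 1 (the investor proposes): the founder can get 37.04296875 next round, worth 0.75 × 37.04296875 = 27.7822265625 now. The investor offers 27.7822265625 and keeps 60 − 27.7822265625 = 32.2177734375.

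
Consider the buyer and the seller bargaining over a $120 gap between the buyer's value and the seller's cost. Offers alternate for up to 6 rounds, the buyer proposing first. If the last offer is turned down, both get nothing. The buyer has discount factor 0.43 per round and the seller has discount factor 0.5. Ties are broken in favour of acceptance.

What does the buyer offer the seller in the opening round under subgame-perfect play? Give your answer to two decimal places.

Work backward from the last round.
Round 6 (the seller proposes): the buyer will accept anything ≥ 0, so the seller offers 0 and keeps 120.
Round 5 (the buyer proposes): the seller can get 120 next round, worth 0.5 × 120 = 60 now. The buyer offers 60 and keeps 120 − 60 = 60.
Round 4 (the seller proposes): the buyer can get 60 next round, worth 0.43 × 60 = 25.8 now. The seller offers 25.8 and keeps 120 − 25.8 = 94.2.
Round 3 (the buyer proposes): the seller can get 94.2 next round, worth 0.5 × 94.2 = 47.1 now. The buyer offers 47.1 and keeps 120 − 47.1 = 72.9.
Round 2 (the seller proposes): the buyer can get 72.9 next round, worth 0.43 × 72.9 = 31.347 now, so the seller offers 31.347, keeping 88.653.
Round 1 (the buyer proposes): the seller can get 88.653 next round, worth 0.5 × 88.653 = 44.3265 now; the buyer offers that and keeps 75.6735.

44.33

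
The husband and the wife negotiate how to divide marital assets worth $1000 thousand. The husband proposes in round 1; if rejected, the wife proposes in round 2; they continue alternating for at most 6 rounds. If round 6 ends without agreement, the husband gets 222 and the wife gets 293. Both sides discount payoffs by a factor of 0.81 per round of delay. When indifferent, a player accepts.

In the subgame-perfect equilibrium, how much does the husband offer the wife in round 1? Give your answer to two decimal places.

526.15

Round 6 (the wife proposes): the husband gets 222 if talks fail, so the wife offers 222 and keeps 778.
Round 5 (the husband proposes): the wife can get 778 next round, worth 0.81 × 778 = 630.18 now; the husband offers that and keeps 369.82.
Round 4 (the wife proposes): the husband can get 369.82 next round, worth 0.81 × 369.82 = 299.5542 now, so the wife offers 299.5542, keeping 700.4458.
Round 3 (the husband proposes): the wife can get 700.4458 next round, worth 0.81 × 700.4458 = 567.361098 now, so the husband offers 567.361098, keeping 432.638902.
Round 2 (the wife proposes): the husband can get 432.638902 next round, worth 0.81 × 432.638902 = 350.43751062 now, so the wife offers 350.43751062, keeping 649.56248938.
Round 1 (the husband proposes): the wife can get 649.56248938 next round, worth 0.81 × 649.56248938 = 526.1456163978 now; the husband offers that and keeps 473.8543836022.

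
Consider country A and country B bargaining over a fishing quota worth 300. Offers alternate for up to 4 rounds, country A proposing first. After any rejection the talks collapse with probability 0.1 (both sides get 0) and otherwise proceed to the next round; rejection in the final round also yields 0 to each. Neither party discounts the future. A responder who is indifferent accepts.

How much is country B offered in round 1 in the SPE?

245.7

Round 4 (country B proposes): rejection yields 0 for country A; country B offers 0 and keeps 300.
Round 3 (country A proposes): rejecting gives country B an expected 0.9 × 300 = 270. Country A offers 270 and keeps 300 − 270 = 30.
Round 2 (country B proposes): rejecting gives country A an expected 0.9 × 30 = 27. Country B offers 27 and keeps 300 − 27 = 273.
Round 1 (country A proposes): rejecting gives country B an expected 0.9 × 273 = 245.7. Country A offers 245.7 and keeps 300 − 245.7 = 54.3.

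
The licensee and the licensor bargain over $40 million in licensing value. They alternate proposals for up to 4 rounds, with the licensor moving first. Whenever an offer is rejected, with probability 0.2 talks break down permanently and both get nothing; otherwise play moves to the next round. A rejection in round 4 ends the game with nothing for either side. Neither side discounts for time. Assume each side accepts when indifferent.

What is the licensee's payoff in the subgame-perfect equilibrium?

26.88

Round 4 (the licensee proposes): the licensor will accept anything ≥ 0, so the licensee offers 0 and keeps 40.
Round 3 (the licensor proposes): rejecting gives the licensee an expected 0.8 × 40 = 32. The licensor offers 32 and keeps 40 − 32 = 8.
Round 2 (the licensee proposes): rejecting gives the licensor an expected 0.8 × 8 = 6.4; the licensee offers that and keeps 33.6.
Round 1 (the licensor proposes): rejecting gives the licensee an expected 0.8 × 33.6 = 26.88; the licensor offers that and keeps 13.12.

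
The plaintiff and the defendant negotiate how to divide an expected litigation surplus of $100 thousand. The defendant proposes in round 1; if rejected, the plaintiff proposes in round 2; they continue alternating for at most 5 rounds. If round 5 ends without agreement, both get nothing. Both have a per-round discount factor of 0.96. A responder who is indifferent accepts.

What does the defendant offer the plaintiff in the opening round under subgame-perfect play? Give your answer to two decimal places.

7.38

Round 5 (the defendant proposes): the plaintiff will accept anything ≥ 0, so the defendant offers 0 and keeps 100.
Round 4 (the plaintiff proposes): the defendant can get 100 next round, worth 0.96 × 100 = 96 now, so the plaintiff offers 96, keeping 4.
Round 3 (the defendant proposes): the plaintiff can get 4 next round, worth 0.96 × 4 = 3.84 now. The defendant offers 3.84 and keeps 100 − 3.84 = 96.16.
Round 2 (the plaintiff proposes): the defendant can get 96.16 next round, worth 0.96 × 96.16 = 92.3136 now, so the plaintiff offers 92.3136, keeping 7.6864.
Round 1 (the defendant proposes): the plaintiff can get 7.6864 next round, worth 0.96 × 7.6864 = 7.378944 now. The defendant offers 7.378944 and keeps 100 − 7.378944 = 92.621056.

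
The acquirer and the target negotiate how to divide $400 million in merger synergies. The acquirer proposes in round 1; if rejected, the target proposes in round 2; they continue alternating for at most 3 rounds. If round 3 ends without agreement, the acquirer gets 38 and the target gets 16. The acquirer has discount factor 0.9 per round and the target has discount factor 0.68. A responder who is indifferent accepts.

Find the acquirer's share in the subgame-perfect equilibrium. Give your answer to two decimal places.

363.01

Round 3 (the acquirer proposes): the target gets 16 if talks fail, so the acquirer offers 16 and keeps 384.
Round 2 (the target proposes): the acquirer can get 384 next round, worth 0.9 × 384 = 345.6 now; the target offers that and keeps 54.4.
Round 1 (the acquirer proposes): the target can get 54.4 next round, worth 0.68 × 54.4 = 36.992 now; the acquirer offers that and keeps 363.008.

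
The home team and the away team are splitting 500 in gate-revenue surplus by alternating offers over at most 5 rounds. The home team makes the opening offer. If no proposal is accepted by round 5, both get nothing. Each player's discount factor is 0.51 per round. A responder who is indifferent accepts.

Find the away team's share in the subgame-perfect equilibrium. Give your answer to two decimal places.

Round 5 (the home team proposes): rejection yields 0 for the away team; the home team offers 0 and keeps 500.
Round 4 (the away team proposes): the home team can get 500 next round, worth 0.51 × 500 = 255 now. The away team offers 255 and keeps 500 − 255 = 245.
Round 3 (the home team proposes): the away team can get 245 next round, worth 0.51 × 245 = 124.95 now; the home team offers that and keeps 375.05.
Round 2 (the away team proposes): the home team can get 375.05 next round, worth 0.51 × 375.05 = 191.2755 now; the away team offers that and keeps 308.7245.
Round 1 (the home team proposes): the away team can get 308.7245 next round, worth 0.51 × 308.7245 = 157.449495 now, so the home team offers 157.449495, keeping 342.550505.

157.45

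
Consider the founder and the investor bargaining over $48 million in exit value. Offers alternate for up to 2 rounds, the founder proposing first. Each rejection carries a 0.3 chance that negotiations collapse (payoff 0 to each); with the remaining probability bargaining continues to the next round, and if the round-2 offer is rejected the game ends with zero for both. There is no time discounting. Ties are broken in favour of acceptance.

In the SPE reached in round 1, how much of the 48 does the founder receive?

14.4

Round 2 (the investor proposes): the founder will accept anything ≥ 0, so the investor offers 0 and keeps 48.
Round 1 (the founder proposes): rejecting gives the investor an expected 0.7 × 48 = 33.6. The founder offers 33.6 and keeps 48 − 33.6 = 14.4.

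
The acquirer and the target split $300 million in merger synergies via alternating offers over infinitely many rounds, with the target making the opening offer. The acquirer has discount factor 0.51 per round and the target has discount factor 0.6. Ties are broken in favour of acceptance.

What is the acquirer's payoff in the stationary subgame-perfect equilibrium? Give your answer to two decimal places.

88.18

When the target proposes, the acquirer accepts any offer worth at least 0.51 times what the acquirer would get by proposing next round; and vice versa.
This gives x = 300 − 0.51y and y = 300 − 0.6x, where x and y are each side's share when it proposes.
Hence (1 − 0.51·0.6)x = 300(1 − 0.51), i.e. 0.694·x = 147.
x ≈ 211.8156; the acquirer's share is 300 − x ≈ 88.1844.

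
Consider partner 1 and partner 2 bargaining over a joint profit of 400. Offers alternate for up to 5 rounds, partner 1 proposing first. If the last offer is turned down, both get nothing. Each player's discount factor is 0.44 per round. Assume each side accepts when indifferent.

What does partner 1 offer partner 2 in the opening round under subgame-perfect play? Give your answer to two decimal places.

117.64

Round 5 (partner 1 proposes): rejection yields 0 for partner 2; partner 1 offers 0 and keeps 400.
Round 4 (partner 2 proposes): partner 1 can get 400 next round, worth 0.44 × 400 = 176 now, so partner 2 offers 176, keeping 224.
Round 3 (partner 1 proposes): partner 2 can get 224 next round, worth 0.44 × 224 = 98.56 now. Partner 1 offers 98.56 and keeps 400 − 98.56 = 301.44.
Round 2 (partner 2 proposes): partner 1 can get 301.44 next round, worth 0.44 × 301.44 = 132.6336 now, so partner 2 offers 132.6336, keeping 267.3664.
Round 1 (partner 1 proposes): partner 2 can get 267.3664 next round, worth 0.44 × 267.3664 = 117.641216 now. Partner 1 offers 117.641216 and keeps 400 − 117.641216 = 282.358784.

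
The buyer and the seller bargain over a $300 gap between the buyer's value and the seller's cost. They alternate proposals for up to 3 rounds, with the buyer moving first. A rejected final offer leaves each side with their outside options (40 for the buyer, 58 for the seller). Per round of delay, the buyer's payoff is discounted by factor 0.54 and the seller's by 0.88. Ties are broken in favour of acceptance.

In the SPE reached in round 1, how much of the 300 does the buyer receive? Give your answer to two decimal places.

151.00

Work backward from the last round.
Round 3 (the buyer proposes): the seller gets 58 if talks fail, so the buyer offers 58 and keeps 242.
Round 2 (the seller proposes): the buyer can get 242 next round, worth 0.54 × 242 = 130.68 now, so the seller offers 130.68, keeping 169.32.
Round 1 (the buyer proposes): the seller can get 169.32 next round, worth 0.88 × 169.32 = 149.0016 now; the buyer offers that and keeps 150.9984.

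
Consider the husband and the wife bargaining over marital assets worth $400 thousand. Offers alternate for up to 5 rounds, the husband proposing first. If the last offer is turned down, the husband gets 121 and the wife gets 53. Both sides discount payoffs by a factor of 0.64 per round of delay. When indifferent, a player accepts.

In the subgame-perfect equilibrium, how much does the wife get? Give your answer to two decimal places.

138.80

Round 5 (the husband proposes): the wife gets 53 if talks fail, so the husband offers 53 and keeps 347.
Round 4 (the wife proposes): the husband can get 347 next round, worth 0.64 × 347 = 222.08 now; the wife offers that and keeps 177.92.
Round 3 (the husband proposes): the wife can get 177.92 next round, worth 0.64 × 177.92 = 113.8688 now. The husband offers 113.8688 and keeps 400 − 113.8688 = 286.1312.
Round 2 (the wife proposes): the husband can get 286.1312 next round, worth 0.64 × 286.1312 = 183.123968 now; the wife offers that and keeps 216.876032.
Round 1 (the husband proposes): the wife can get 216.876032 next round, worth 0.64 × 216.876032 = 138.80066048 now, so the husband offers 138.80066048, keeping 261.19933952.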